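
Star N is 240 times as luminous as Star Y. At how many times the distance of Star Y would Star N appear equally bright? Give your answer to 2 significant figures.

15

Equal flux requires L_N/d_N² = L_Y/d_Y², so d_N/d_Y = √(L_N/L_Y)
= √(240) = 15.49.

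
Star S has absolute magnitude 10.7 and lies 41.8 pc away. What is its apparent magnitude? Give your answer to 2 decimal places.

13.81

m = M + 5 log₁₀(d/10 pc) = 10.7 + 5 log₁₀(41.8/10)
  = 10.7 + 5 × 0.621 = 10.7 + 3.11 = 13.81.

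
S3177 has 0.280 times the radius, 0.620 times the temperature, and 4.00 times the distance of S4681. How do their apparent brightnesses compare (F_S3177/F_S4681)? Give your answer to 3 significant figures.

7.24×10^-4

L_S3177/L_S4681 = (R_S3177/R_S4681)²(T_S3177/T_S4681)⁴ = (0.280)² × (0.620)⁴ = 0.01158.
F_S3177/F_S4681 = (L_S3177/L_S4681)/(d_S3177/d_S4681)² = 0.01158 / (4.00)² = 7.240×10^-4.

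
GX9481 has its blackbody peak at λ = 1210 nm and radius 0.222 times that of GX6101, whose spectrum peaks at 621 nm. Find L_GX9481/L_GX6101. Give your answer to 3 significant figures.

0.00342

Wien's law gives T ∝ 1/λ_max, so T_GX9481/T_GX6101 = λ_GX6101/λ_GX9481 = 621/1210 = 0.5132.
Then L ∝ R²T⁴ gives L_GX9481/L_GX6101 = (0.222)² × (0.5132)⁴ = 0.04928 × 0.06938 = 0.003419.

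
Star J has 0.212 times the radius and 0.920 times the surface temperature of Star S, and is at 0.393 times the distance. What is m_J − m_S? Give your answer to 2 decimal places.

L_J/L_S = (0.212)²(0.920)⁴ = 0.03220.
F_J/F_S = (L_J/L_S)/(d_J/d_S)² = 0.03220/0.1544 = 0.2085.
m_J − m_S = −2.5 log₁₀(0.2085) = 1.70.

1.70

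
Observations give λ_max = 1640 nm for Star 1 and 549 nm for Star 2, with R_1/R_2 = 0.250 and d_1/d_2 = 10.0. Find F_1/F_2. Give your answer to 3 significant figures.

7.85×10^-6

Wien's law: T_1/T_2 = λ_2/λ_1 = 549/1640 = 0.3348.
L_1/L_2 = (R_1/R_2)²(T_1/T_2)⁴ = (0.250)²(0.3348)⁴ = 7.849×10^-4.
F_1/F_2 = (L_1/L_2)/(d_1/d_2)² = 7.849×10^-4/(10.0)² = 7.849×10^-6.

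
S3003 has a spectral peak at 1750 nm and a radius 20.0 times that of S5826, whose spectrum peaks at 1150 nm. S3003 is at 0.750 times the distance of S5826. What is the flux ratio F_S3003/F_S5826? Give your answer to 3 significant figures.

133

Wien's law: T_S3003/T_S5826 = λ_S5826/λ_S3003 = 1150/1750 = 0.6571.
L_S3003/L_S5826 = (R_S3003/R_S5826)²(T_S3003/T_S5826)⁴ = (20.0)²(0.6571)⁴ = 74.59.
F_S3003/F_S5826 = (L_S3003/L_S5826)/(d_S3003/d_S5826)² = 74.59/(0.750)² = 132.6.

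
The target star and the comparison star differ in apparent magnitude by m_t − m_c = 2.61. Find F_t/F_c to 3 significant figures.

0.0904

F_t/F_c = 10^(−(m_t − m_c)/2.5) = 10^(-2.61/2.5) = 10^-1.044 = 0.09036.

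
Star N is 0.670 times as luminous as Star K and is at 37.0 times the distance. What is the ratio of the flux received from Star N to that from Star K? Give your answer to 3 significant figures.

F = L/(4πd²), so F_N/F_K = (L_N/L_K) / (d_N/d_K)²
= 0.670 / (37.0)² = 0.670 / 1369 = 4.894×10^-4.

4.89×10^-4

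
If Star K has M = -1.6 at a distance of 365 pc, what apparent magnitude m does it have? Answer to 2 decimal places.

m = M + 5 log₁₀(d/10 pc) = -1.6 + 5 log₁₀(365/10)
  = -1.6 + 5 × 1.562 = -1.6 + 7.81 = 6.21.

6.21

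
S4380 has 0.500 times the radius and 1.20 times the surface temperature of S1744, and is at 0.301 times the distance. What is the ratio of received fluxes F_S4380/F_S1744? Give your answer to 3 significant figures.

L_S4380/L_S1744 = (R_S4380/R_S1744)²(T_S4380/T_S1744)⁴ = (0.500)² × (1.20)⁴ = 0.5184.
F_S4380/F_S1744 = (L_S4380/L_S1744)/(d_S4380/d_S1744)² = 0.5184 / (0.301)² = 5.722.

5.72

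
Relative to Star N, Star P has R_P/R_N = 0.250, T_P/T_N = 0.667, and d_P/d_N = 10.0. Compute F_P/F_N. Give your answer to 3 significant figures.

L_P/L_N = (R_P/R_N)²(T_P/T_N)⁴ = (0.250)² × (0.667)⁴ = 0.01237.
F_P/F_N = (L_P/L_N)/(d_P/d_N)² = 0.01237 / (10.0)² = 1.237×10^-4.

1.24×10^-4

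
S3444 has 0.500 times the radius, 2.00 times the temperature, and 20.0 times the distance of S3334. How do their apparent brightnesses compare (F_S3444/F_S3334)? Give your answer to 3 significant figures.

L_S3444/L_S3334 = (R_S3444/R_S3334)²(T_S3444/T_S3334)⁴ = (0.500)² × (2.00)⁴ = 4.000.
F_S3444/F_S3334 = (L_S3444/L_S3334)/(d_S3444/d_S3334)² = 4.000 / (20.0)² = 0.01000.

0.0100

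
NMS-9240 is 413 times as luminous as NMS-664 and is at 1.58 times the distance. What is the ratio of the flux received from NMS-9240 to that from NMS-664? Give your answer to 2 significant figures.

F = L/(4πd²), so F_NMS-9240/F_NMS-664 = (L_NMS-9240/L_NMS-664) / (d_NMS-9240/d_NMS-664)²
= 413 / (1.58)² = 413 / 2.496 = 165.4.

1.7×10^2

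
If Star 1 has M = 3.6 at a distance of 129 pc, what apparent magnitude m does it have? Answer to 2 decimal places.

9.15

m = M + 5 log₁₀(d/10 pc) = 3.6 + 5 log₁₀(129/10)
  = 3.6 + 5 × 1.111 = 3.6 + 5.55 = 9.15.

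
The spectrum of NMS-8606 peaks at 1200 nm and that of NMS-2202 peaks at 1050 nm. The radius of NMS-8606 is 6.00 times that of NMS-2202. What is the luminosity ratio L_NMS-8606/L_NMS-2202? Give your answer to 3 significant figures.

Wien's law gives T ∝ 1/λ_max, so T_NMS-8606/T_NMS-2202 = λ_NMS-2202/λ_NMS-8606 = 1050/1200 = 0.8750.
Then L ∝ R²T⁴ gives L_NMS-8606/L_NMS-2202 = (6.00)² × (0.8750)⁴ = 36.00 × 0.5862 = 21.10.

21.1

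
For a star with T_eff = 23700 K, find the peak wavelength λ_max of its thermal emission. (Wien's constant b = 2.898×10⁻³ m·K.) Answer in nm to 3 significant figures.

λ_max = b/T = 2.898×10⁻³ / 23700 = 1.22×10^-7 m = 122.3 nm.

122 nm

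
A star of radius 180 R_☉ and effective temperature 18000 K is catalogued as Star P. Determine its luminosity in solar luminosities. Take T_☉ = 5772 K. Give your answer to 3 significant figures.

L/L_☉ = (R/R_☉)² (T/T_☉)⁴ = (180)² × (18000/5772)⁴
       = 3.240×10^4 × (3.119)⁴ = 3.240×10^4 × 94.58 = 3.064×10^6.

3.06×10^6 solar luminosities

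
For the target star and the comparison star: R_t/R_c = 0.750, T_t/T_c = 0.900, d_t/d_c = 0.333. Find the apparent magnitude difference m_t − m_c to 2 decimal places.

-1.31

L_t/L_c = (0.750)²(0.900)⁴ = 0.3691.
F_t/F_c = (L_t/L_c)/(d_t/d_c)² = 0.3691/0.1109 = 3.328.
m_t − m_c = −2.5 log₁₀(3.328) = -1.31.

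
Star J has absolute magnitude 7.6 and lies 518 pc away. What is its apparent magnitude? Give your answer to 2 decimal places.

m = M + 5 log₁₀(d/10 pc) = 7.6 + 5 log₁₀(518/10)
  = 7.6 + 5 × 1.714 = 7.6 + 8.57 = 16.17.

16.17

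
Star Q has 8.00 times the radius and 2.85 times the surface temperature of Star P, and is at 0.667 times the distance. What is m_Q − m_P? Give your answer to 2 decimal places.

L_Q/L_P = (8.00)²(2.85)⁴ = 4222.
F_Q/F_P = (L_Q/L_P)/(d_Q/d_P)² = 4222/0.4449 = 9491.
m_Q − m_P = −2.5 log₁₀(9491) = -9.94.

-9.94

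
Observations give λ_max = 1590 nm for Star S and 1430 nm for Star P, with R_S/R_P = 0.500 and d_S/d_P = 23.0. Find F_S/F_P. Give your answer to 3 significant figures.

3.09×10^-4

Wien's law: T_S/T_P = λ_P/λ_S = 1430/1590 = 0.8994.
L_S/L_P = (R_S/R_P)²(T_S/T_P)⁴ = (0.500)²(0.8994)⁴ = 0.1636.
F_S/F_P = (L_S/L_P)/(d_S/d_P)² = 0.1636/(23.0)² = 3.092×10^-4.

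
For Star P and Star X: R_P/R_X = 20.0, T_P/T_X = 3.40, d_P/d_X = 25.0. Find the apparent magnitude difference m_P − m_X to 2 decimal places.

-4.83

L_P/L_X = (20.0)²(3.40)⁴ = 5.345×10^4.
F_P/F_X = (L_P/L_X)/(d_P/d_X)² = 5.345×10^4/625.0 = 85.53.
m_P − m_X = −2.5 log₁₀(85.53) = -4.83.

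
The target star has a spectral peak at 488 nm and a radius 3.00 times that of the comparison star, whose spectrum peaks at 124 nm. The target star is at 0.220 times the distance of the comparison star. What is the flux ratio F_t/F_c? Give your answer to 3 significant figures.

0.775

Wien's law: T_t/T_c = λ_c/λ_t = 124/488 = 0.2541.
L_t/L_c = (R_t/R_c)²(T_t/T_c)⁴ = (3.00)²(0.2541)⁴ = 0.03752.
F_t/F_c = (L_t/L_c)/(d_t/d_c)² = 0.03752/(0.220)² = 0.7752.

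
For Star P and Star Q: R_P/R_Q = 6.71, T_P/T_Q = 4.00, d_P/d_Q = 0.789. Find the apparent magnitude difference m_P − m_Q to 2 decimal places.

L_P/L_Q = (6.71)²(4.00)⁴ = 1.153×10^4.
F_P/F_Q = (L_P/L_Q)/(d_P/d_Q)² = 1.153×10^4/0.6225 = 1.852×10^4.
m_P − m_Q = −2.5 log₁₀(1.852×10^4) = -10.67.

-10.67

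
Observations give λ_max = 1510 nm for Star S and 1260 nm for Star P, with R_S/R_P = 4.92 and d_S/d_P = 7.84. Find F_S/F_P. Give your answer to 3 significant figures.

0.191

Wien's law: T_S/T_P = λ_P/λ_S = 1260/1510 = 0.8344.
L_S/L_P = (R_S/R_P)²(T_S/T_P)⁴ = (4.92)²(0.8344)⁴ = 11.74.
F_S/F_P = (L_S/L_P)/(d_S/d_P)² = 11.74/(7.84)² = 0.1909.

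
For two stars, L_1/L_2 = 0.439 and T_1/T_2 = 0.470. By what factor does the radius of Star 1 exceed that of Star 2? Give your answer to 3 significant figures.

L ∝ R²T⁴ gives R ∝ √L / T², so
R_1/R_2 = √(0.439) / (0.470)² = 0.6626 / 0.2209 = 2.999.

3.00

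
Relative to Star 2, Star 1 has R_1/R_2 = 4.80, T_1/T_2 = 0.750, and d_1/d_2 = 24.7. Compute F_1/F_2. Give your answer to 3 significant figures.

L_1/L_2 = (R_1/R_2)²(T_1/T_2)⁴ = (4.80)² × (0.750)⁴ = 7.290.
F_1/F_2 = (L_1/L_2)/(d_1/d_2)² = 7.290 / (24.7)² = 0.01195.

0.0119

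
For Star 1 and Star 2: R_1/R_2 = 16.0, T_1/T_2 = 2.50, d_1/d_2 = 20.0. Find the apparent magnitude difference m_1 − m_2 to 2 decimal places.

L_1/L_2 = (16.0)²(2.50)⁴ = 1.000×10^4.
F_1/F_2 = (L_1/L_2)/(d_1/d_2)² = 1.000×10^4/400.0 = 25.00.
m_1 − m_2 = −2.5 log₁₀(25.00) = -3.49.

-3.49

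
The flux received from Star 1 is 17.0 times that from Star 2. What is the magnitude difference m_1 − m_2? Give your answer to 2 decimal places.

-3.08

m_1 − m_2 = −2.5 log₁₀(F_1/F_2) = −2.5 log₁₀(17.0) = −2.5 × (1.230) = -3.076.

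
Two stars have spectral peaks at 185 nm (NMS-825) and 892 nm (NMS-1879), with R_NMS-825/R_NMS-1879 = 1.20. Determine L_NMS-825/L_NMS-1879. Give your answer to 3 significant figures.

Wien's law gives T ∝ 1/λ_max, so T_NMS-825/T_NMS-1879 = λ_NMS-1879/λ_NMS-825 = 892/185 = 4.822.
Then L ∝ R²T⁴ gives L_NMS-825/L_NMS-1879 = (1.20)² × (4.822)⁴ = 1.440 × 540.5 = 778.3.

778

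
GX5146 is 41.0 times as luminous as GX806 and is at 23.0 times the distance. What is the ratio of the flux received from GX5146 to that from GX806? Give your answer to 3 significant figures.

F = L/(4πd²), so F_GX5146/F_GX806 = (L_GX5146/L_GX806) / (d_GX5146/d_GX806)²
= 41.0 / (23.0)² = 41.0 / 529.0 = 0.07750.

0.0775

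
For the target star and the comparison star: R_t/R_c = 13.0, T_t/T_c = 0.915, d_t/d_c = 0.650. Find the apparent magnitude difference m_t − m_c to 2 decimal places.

-6.12

L_t/L_c = (13.0)²(0.915)⁴ = 118.5.
F_t/F_c = (L_t/L_c)/(d_t/d_c)² = 118.5/0.4225 = 280.4.
m_t − m_c = −2.5 log₁₀(280.4) = -6.12.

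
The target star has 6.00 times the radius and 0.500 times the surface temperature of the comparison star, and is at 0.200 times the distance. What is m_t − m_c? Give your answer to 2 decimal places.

L_t/L_c = (6.00)²(0.500)⁴ = 2.250.
F_t/F_c = (L_t/L_c)/(d_t/d_c)² = 2.250/0.04000 = 56.25.
m_t − m_c = −2.5 log₁₀(56.25) = -4.38.

-4.38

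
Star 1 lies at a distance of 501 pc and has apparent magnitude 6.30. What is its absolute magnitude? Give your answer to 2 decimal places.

-2.20

M = m − 5 log₁₀(d/10 pc) = 6.30 − 5 log₁₀(501/10)
  = 6.30 − 5 × 1.700 = 6.30 − 8.50 = -2.20.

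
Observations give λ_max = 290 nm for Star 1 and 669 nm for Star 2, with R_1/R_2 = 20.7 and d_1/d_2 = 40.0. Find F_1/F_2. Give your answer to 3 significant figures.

7.58

Wien's law: T_1/T_2 = λ_2/λ_1 = 669/290 = 2.307.
L_1/L_2 = (R_1/R_2)²(T_1/T_2)⁴ = (20.7)²(2.307)⁴ = 1.214×10^4.
F_1/F_2 = (L_1/L_2)/(d_1/d_2)² = 1.214×10^4/(40.0)² = 7.585.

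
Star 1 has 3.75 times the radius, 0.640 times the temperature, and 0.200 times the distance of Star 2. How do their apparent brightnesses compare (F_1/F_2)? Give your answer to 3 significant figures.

59.0

L_1/L_2 = (R_1/R_2)²(T_1/T_2)⁴ = (3.75)² × (0.640)⁴ = 2.359.
F_1/F_2 = (L_1/L_2)/(d_1/d_2)² = 2.359 / (0.200)² = 58.98.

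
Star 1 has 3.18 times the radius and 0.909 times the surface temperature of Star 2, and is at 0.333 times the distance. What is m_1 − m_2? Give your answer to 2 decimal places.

L_1/L_2 = (3.18)²(0.909)⁴ = 6.904.
F_1/F_2 = (L_1/L_2)/(d_1/d_2)² = 6.904/0.1109 = 62.26.
m_1 − m_2 = −2.5 log₁₀(62.26) = -4.49.

-4.49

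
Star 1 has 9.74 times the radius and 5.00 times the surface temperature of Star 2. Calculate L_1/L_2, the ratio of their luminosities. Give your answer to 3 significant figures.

5.93×10^4

From the Stefan–Boltzmann law, L ∝ R²T⁴, so
L_1/L_2 = (R_1/R_2)² (T_1/T_2)⁴ = (9.74)² × (5.00)⁴ = 94.87 × 625.0 = 5.929×10^4.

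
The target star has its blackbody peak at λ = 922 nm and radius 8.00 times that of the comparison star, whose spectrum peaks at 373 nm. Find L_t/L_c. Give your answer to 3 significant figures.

1.71

Wien's law gives T ∝ 1/λ_max, so T_t/T_c = λ_c/λ_t = 373/922 = 0.4046.
Then L ∝ R²T⁴ gives L_t/L_c = (8.00)² × (0.4046)⁴ = 64.00 × 0.02679 = 1.714.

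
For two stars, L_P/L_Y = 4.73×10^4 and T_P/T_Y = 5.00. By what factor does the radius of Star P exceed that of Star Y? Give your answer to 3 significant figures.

L ∝ R²T⁴ gives R ∝ √L / T², so
R_P/R_Y = √(4.73×10^4) / (5.00)² = 217.5 / 25.00 = 8.699.

8.70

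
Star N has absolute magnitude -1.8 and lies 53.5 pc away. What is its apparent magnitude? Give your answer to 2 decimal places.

1.84

m = M + 5 log₁₀(d/10 pc) = -1.8 + 5 log₁₀(53.5/10)
  = -1.8 + 5 × 0.728 = -1.8 + 3.64 = 1.84.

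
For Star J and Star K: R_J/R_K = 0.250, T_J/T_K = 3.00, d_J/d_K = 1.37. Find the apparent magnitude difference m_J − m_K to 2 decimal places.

-1.08

L_J/L_K = (0.250)²(3.00)⁴ = 5.062.
F_J/F_K = (L_J/L_K)/(d_J/d_K)² = 5.062/1.877 = 2.697.
m_J − m_K = −2.5 log₁₀(2.697) = -1.08.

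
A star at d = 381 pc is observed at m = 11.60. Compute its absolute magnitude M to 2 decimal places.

3.70

M = m − 5 log₁₀(d/10 pc) = 11.60 − 5 log₁₀(381/10)
  = 11.60 − 5 × 1.581 = 11.60 − 7.90 = 3.70.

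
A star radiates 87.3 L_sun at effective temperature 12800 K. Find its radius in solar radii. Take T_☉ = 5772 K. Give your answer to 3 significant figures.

1.90 solar radii

R/R_☉ = √(L/L_☉) / (T/T_☉)² = √(87.3) / (2.218)²
       = 9.343 / 4.918 = 1.900.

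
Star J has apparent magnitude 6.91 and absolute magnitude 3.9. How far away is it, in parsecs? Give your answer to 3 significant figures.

m − M = 5 log₁₀(d/10 pc)
6.91 − (3.9) = 3.01 = 5 log₁₀(d/10)
d = 10 × 10^(3.01/5) = 10 × 10^0.602 = 39.99 pc.

40.0 pc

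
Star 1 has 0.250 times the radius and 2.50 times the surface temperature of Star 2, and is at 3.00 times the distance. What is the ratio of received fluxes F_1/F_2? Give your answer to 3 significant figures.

0.271

L_1/L_2 = (R_1/R_2)²(T_1/T_2)⁴ = (0.250)² × (2.50)⁴ = 2.441.
F_1/F_2 = (L_1/L_2)/(d_1/d_2)² = 2.441 / (3.00)² = 0.2713.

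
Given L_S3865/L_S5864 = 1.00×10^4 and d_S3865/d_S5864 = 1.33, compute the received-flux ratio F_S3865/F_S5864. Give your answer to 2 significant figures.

5.7×10^3

F = L/(4πd²), so F_S3865/F_S5864 = (L_S3865/L_S5864) / (d_S3865/d_S5864)²
= 1.00×10^4 / (1.33)² = 1.00×10^4 / 1.769 = 5653.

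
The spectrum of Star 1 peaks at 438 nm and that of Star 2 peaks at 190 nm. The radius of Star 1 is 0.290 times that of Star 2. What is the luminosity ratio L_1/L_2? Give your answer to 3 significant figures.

0.00298

Wien's law gives T ∝ 1/λ_max, so T_1/T_2 = λ_2/λ_1 = 190/438 = 0.4338.
Then L ∝ R²T⁴ gives L_1/L_2 = (0.290)² × (0.4338)⁴ = 0.08410 × 0.03541 = 0.002978.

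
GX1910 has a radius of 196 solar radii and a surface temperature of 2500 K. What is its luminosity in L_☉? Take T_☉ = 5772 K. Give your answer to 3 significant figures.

1.35×10^3 L_☉

L/L_☉ = (R/R_☉)² (T/T_☉)⁴ = (196)² × (2500/5772)⁴
       = 3.842×10^4 × (0.4331)⁴ = 3.842×10^4 × 0.03519 = 1352.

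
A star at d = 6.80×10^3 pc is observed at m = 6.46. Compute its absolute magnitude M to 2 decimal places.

-7.70

M = m − 5 log₁₀(d/10 pc) = 6.46 − 5 log₁₀(6.80×10^3/10)
  = 6.46 − 5 × 2.833 = 6.46 − 14.16 = -7.70.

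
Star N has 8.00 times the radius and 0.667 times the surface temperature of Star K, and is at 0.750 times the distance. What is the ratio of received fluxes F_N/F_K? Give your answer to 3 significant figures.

L_N/L_K = (R_N/R_K)²(T_N/T_K)⁴ = (8.00)² × (0.667)⁴ = 12.67.
F_N/F_K = (L_N/L_K)/(d_N/d_K)² = 12.67 / (0.750)² = 22.52.

22.5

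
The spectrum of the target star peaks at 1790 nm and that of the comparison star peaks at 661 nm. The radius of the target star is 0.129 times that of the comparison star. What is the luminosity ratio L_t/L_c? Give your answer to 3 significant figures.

3.09×10^-4

Wien's law gives T ∝ 1/λ_max, so T_t/T_c = λ_c/λ_t = 661/1790 = 0.3693.
Then L ∝ R²T⁴ gives L_t/L_c = (0.129)² × (0.3693)⁴ = 0.01664 × 0.01859 = 3.094×10^-4.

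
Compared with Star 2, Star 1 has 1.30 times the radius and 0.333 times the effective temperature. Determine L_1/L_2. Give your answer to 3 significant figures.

0.0208

From the Stefan–Boltzmann law, L ∝ R²T⁴, so
L_1/L_2 = (R_1/R_2)² (T_1/T_2)⁴ = (1.30)² × (0.333)⁴ = 1.690 × 0.01230 = 0.02078.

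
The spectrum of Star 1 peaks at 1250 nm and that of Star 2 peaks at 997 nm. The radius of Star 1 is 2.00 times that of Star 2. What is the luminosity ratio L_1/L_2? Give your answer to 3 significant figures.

Wien's law gives T ∝ 1/λ_max, so T_1/T_2 = λ_2/λ_1 = 997/1250 = 0.7976.
Then L ∝ R²T⁴ gives L_1/L_2 = (2.00)² × (0.7976)⁴ = 4.000 × 0.4047 = 1.619.

1.62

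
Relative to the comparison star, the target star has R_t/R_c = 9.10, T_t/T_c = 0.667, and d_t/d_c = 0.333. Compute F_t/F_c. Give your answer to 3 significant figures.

148

L_t/L_c = (R_t/R_c)²(T_t/T_c)⁴ = (9.10)² × (0.667)⁴ = 16.39.
F_t/F_c = (L_t/L_c)/(d_t/d_c)² = 16.39 / (0.333)² = 147.8.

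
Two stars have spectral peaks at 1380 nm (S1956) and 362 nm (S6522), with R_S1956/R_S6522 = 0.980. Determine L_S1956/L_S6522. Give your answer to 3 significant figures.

Wien's law gives T ∝ 1/λ_max, so T_S1956/T_S6522 = λ_S6522/λ_S1956 = 362/1380 = 0.2623.
Then L ∝ R²T⁴ gives L_S1956/L_S6522 = (0.980)² × (0.2623)⁴ = 0.9604 × 0.004735 = 0.004547.

0.00455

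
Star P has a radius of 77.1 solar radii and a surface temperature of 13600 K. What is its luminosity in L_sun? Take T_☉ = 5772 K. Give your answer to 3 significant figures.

L/L_☉ = (R/R_☉)² (T/T_☉)⁴ = (77.1)² × (13600/5772)⁴
       = 5944 × (2.356)⁴ = 5944 × 30.82 = 1.832×10^5.

1.83×10^5 L_sun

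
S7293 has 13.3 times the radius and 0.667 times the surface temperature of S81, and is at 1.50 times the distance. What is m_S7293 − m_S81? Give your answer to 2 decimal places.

-2.98

L_S7293/L_S81 = (13.3)²(0.667)⁴ = 35.01.
F_S7293/F_S81 = (L_S7293/L_S81)/(d_S7293/d_S81)² = 35.01/2.250 = 15.56.
m_S7293 − m_S81 = −2.5 log₁₀(15.56) = -2.98.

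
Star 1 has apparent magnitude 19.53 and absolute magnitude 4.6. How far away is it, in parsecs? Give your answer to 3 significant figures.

9.68×10^3 pc

m − M = 5 log₁₀(d/10 pc)
19.53 − (4.6) = 14.93 = 5 log₁₀(d/10)
d = 10 × 10^(14.93/5) = 10 × 10^2.986 = 9683 pc.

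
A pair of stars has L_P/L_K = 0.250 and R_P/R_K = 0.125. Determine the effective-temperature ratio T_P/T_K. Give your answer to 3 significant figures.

L ∝ R²T⁴ gives T ∝ (L/R²)^(1/4), so
T_P/T_K = (0.250 / 0.125²)^(1/4) = (16.00)^(1/4) = 2.000.

2.00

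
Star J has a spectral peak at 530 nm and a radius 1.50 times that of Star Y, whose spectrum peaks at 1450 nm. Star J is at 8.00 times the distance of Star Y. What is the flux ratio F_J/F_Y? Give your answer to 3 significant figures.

Wien's law: T_J/T_Y = λ_Y/λ_J = 1450/530 = 2.736.
L_J/L_Y = (R_J/R_Y)²(T_J/T_Y)⁴ = (1.50)²(2.736)⁴ = 126.1.
F_J/F_Y = (L_J/L_Y)/(d_J/d_Y)² = 126.1/(8.00)² = 1.970.

1.97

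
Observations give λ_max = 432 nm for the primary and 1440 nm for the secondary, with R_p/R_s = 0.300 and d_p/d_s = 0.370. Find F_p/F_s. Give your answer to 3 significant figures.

Wien's law: T_p/T_s = λ_s/λ_p = 1440/432 = 3.333.
L_p/L_s = (R_p/R_s)²(T_p/T_s)⁴ = (0.300)²(3.333)⁴ = 11.11.
F_p/F_s = (L_p/L_s)/(d_p/d_s)² = 11.11/(0.370)² = 81.16.

81.2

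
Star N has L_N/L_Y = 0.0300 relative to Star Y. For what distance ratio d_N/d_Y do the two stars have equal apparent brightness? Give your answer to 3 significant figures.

0.173

Equal flux requires L_N/d_N² = L_Y/d_Y², so d_N/d_Y = √(L_N/L_Y)
= √(0.0300) = 0.1732.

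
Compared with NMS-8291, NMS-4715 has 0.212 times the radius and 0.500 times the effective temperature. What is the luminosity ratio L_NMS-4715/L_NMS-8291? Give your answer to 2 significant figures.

From the Stefan–Boltzmann law, L ∝ R²T⁴, so
L_NMS-4715/L_NMS-8291 = (R_NMS-4715/R_NMS-8291)² (T_NMS-4715/T_NMS-8291)⁴ = (0.212)² × (0.500)⁴ = 0.04494 × 0.06250 = 0.002809.

0.0028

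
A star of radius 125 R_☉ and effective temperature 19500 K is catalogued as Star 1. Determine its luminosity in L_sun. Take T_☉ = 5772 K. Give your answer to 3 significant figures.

L/L_☉ = (R/R_☉)² (T/T_☉)⁴ = (125)² × (19500/5772)⁴
       = 1.562×10^4 × (3.378)⁴ = 1.562×10^4 × 130.3 = 2.035×10^6.

2.04×10^6 L_sun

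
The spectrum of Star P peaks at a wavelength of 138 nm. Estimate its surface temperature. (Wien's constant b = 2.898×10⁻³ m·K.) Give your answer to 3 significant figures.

2.10×10^4 K

T = b/λ_max = 2.898×10⁻³ / (138×10⁻⁹) = 2.100×10^4 K.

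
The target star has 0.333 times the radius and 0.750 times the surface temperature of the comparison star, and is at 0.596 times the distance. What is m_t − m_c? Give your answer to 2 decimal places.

L_t/L_c = (0.333)²(0.750)⁴ = 0.03509.
F_t/F_c = (L_t/L_c)/(d_t/d_c)² = 0.03509/0.3552 = 0.09877.
m_t − m_c = −2.5 log₁₀(0.09877) = 2.51.

2.51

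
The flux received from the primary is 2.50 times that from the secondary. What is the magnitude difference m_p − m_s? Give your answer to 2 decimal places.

-0.99

m_p − m_s = −2.5 log₁₀(F_p/F_s) = −2.5 log₁₀(2.50) = −2.5 × (0.398) = -0.995.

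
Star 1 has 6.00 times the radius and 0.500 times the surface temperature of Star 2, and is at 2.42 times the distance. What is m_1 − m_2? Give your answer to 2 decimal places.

1.04

L_1/L_2 = (6.00)²(0.500)⁴ = 2.250.
F_1/F_2 = (L_1/L_2)/(d_1/d_2)² = 2.250/5.856 = 0.3842.
m_1 − m_2 = −2.5 log₁₀(0.3842) = 1.04.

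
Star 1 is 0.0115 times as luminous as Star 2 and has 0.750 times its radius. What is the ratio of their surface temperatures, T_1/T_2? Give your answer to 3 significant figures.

0.378

L ∝ R²T⁴ gives T ∝ (L/R²)^(1/4), so
T_1/T_2 = (0.0115 / 0.750²)^(1/4) = (0.02044)^(1/4) = 0.3781.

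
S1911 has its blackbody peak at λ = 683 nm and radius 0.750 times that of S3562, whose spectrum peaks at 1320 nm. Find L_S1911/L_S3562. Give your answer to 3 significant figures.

7.85

Wien's law gives T ∝ 1/λ_max, so T_S1911/T_S3562 = λ_S3562/λ_S1911 = 1320/683 = 1.933.
Then L ∝ R²T⁴ gives L_S1911/L_S3562 = (0.750)² × (1.933)⁴ = 0.5625 × 13.95 = 7.848.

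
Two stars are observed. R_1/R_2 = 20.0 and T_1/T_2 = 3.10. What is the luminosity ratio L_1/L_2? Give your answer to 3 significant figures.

From the Stefan–Boltzmann law, L ∝ R²T⁴, so
L_1/L_2 = (R_1/R_2)² (T_1/T_2)⁴ = (20.0)² × (3.10)⁴ = 400.0 × 92.35 = 3.694×10^4.

3.69×10^4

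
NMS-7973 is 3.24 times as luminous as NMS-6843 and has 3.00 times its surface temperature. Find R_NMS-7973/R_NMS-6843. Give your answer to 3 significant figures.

L ∝ R²T⁴ gives R ∝ √L / T², so
R_NMS-7973/R_NMS-6843 = √(3.24) / (3.00)² = 1.800 / 9.000 = 0.2000.

0.200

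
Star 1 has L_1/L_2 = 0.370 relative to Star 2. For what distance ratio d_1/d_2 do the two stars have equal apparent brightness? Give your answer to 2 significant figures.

Equal flux requires L_1/d_1² = L_2/d_2², so d_1/d_2 = √(L_1/L_2)
= √(0.370) = 0.6083.

0.61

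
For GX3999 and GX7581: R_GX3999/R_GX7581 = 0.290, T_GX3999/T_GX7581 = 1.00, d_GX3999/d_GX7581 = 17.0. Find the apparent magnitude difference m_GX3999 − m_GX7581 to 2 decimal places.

8.84

L_GX3999/L_GX7581 = (0.290)²(1.00)⁴ = 0.08410.
F_GX3999/F_GX7581 = (L_GX3999/L_GX7581)/(d_GX3999/d_GX7581)² = 0.08410/289.0 = 2.910×10^-4.
m_GX3999 − m_GX7581 = −2.5 log₁₀(2.910×10^-4) = 8.84.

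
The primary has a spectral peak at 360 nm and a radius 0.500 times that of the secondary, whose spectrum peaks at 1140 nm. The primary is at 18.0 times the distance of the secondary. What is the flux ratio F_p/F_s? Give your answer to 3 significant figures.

0.0776

Wien's law: T_p/T_s = λ_s/λ_p = 1140/360 = 3.167.
L_p/L_s = (R_p/R_s)²(T_p/T_s)⁴ = (0.500)²(3.167)⁴ = 25.14.
F_p/F_s = (L_p/L_s)/(d_p/d_s)² = 25.14/(18.0)² = 0.07759.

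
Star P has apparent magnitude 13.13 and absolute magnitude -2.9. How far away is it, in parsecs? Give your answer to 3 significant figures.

1.61×10^4 pc

m − M = 5 log₁₀(d/10 pc)
13.13 − (-2.9) = 16.03 = 5 log₁₀(d/10)
d = 10 × 10^(16.03/5) = 10 × 10^3.206 = 1.607×10^4 pc.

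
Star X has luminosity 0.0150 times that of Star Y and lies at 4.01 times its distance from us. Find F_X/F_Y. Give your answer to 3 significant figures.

F = L/(4πd²), so F_X/F_Y = (L_X/L_Y) / (d_X/d_Y)²
= 0.0150 / (4.01)² = 0.0150 / 16.08 = 9.328×10^-4.

9.33×10^-4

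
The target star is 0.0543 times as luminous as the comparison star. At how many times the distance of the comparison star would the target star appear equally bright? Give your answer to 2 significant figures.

0.23

Equal flux requires L_t/d_t² = L_c/d_c², so d_t/d_c = √(L_t/L_c)
= √(0.0543) = 0.2330.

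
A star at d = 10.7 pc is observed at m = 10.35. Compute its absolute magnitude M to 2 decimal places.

10.20

M = m − 5 log₁₀(d/10 pc) = 10.35 − 5 log₁₀(10.7/10)
  = 10.35 − 5 × 0.029 = 10.35 − 0.15 = 10.20.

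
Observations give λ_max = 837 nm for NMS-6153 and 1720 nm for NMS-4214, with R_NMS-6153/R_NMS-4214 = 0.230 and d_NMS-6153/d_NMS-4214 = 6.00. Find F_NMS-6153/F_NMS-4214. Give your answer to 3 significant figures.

0.0262

Wien's law: T_NMS-6153/T_NMS-4214 = λ_NMS-4214/λ_NMS-6153 = 1720/837 = 2.055.
L_NMS-6153/L_NMS-4214 = (R_NMS-6153/R_NMS-4214)²(T_NMS-6153/T_NMS-4214)⁴ = (0.230)²(2.055)⁴ = 0.9433.
F_NMS-6153/F_NMS-4214 = (L_NMS-6153/L_NMS-4214)/(d_NMS-6153/d_NMS-4214)² = 0.9433/(6.00)² = 0.02620.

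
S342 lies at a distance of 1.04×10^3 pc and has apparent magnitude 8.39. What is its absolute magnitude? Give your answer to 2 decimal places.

M = m − 5 log₁₀(d/10 pc) = 8.39 − 5 log₁₀(1.04×10^3/10)
  = 8.39 − 5 × 2.017 = 8.39 − 10.09 = -1.70.

-1.70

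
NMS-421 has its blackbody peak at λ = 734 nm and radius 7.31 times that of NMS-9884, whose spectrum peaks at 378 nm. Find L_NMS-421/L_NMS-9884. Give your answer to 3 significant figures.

3.76

Wien's law gives T ∝ 1/λ_max, so T_NMS-421/T_NMS-9884 = λ_NMS-9884/λ_NMS-421 = 378/734 = 0.5150.
Then L ∝ R²T⁴ gives L_NMS-421/L_NMS-9884 = (7.31)² × (0.5150)⁴ = 53.44 × 0.07034 = 3.759.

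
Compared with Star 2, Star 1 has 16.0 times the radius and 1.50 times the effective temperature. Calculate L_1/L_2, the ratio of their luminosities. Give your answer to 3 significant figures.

1.30×10^3

From the Stefan–Boltzmann law, L ∝ R²T⁴, so
L_1/L_2 = (R_1/R_2)² (T_1/T_2)⁴ = (16.0)² × (1.50)⁴ = 256.0 × 5.062 = 1296.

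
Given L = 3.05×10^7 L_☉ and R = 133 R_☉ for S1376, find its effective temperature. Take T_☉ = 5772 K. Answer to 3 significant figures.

T/T_☉ = (L/L_☉)^(1/4) / (R/R_☉)^(1/2)
T = 5772 × (3.05×10^7)^(1/4) / √(133) = 5772 × 74.31 / 11.53 = 3.719×10^4 K.

3.72×10^4 K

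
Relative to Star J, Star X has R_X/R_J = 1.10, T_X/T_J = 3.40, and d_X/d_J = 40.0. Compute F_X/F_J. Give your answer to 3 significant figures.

L_X/L_J = (R_X/R_J)²(T_X/T_J)⁴ = (1.10)² × (3.40)⁴ = 161.7.
F_X/F_J = (L_X/L_J)/(d_X/d_J)² = 161.7 / (40.0)² = 0.1011.

0.101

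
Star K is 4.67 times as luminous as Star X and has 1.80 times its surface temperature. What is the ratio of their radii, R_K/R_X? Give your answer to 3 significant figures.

L ∝ R²T⁴ gives R ∝ √L / T², so
R_K/R_X = √(4.67) / (1.80)² = 2.161 / 3.240 = 0.6670.

0.667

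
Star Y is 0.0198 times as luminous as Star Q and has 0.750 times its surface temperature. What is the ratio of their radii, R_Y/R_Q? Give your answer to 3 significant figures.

L ∝ R²T⁴ gives R ∝ √L / T², so
R_Y/R_Q = √(0.0198) / (0.750)² = 0.1407 / 0.5625 = 0.2502.

0.250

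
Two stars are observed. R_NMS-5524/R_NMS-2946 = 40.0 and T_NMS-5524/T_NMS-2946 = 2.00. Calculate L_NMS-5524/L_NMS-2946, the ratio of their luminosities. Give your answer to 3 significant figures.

2.56×10^4

From the Stefan–Boltzmann law, L ∝ R²T⁴, so
L_NMS-5524/L_NMS-2946 = (R_NMS-5524/R_NMS-2946)² (T_NMS-5524/T_NMS-2946)⁴ = (40.0)² × (2.00)⁴ = 1600 × 16.00 = 2.560×10^4.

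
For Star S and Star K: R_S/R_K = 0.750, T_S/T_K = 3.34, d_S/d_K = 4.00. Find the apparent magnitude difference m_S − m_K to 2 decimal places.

L_S/L_K = (0.750)²(3.34)⁴ = 70.00.
F_S/F_K = (L_S/L_K)/(d_S/d_K)² = 70.00/16.00 = 4.375.
m_S − m_K = −2.5 log₁₀(4.375) = -1.60.

-1.60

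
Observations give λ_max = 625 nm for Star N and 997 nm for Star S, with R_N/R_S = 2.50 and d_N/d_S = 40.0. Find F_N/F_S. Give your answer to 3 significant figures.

Wien's law: T_N/T_S = λ_S/λ_N = 997/625 = 1.595.
L_N/L_S = (R_N/R_S)²(T_N/T_S)⁴ = (2.50)²(1.595)⁴ = 40.47.
F_N/F_S = (L_N/L_S)/(d_N/d_S)² = 40.47/(40.0)² = 0.02529.

0.0253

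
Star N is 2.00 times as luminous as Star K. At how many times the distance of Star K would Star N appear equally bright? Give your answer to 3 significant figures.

1.41

Equal flux requires L_N/d_N² = L_K/d_K², so d_N/d_K = √(L_N/L_K)
= √(2.00) = 1.414.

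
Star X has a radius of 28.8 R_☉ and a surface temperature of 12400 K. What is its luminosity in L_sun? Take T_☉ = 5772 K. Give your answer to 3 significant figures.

1.77×10^4 L_sun

L/L_☉ = (R/R_☉)² (T/T_☉)⁴ = (28.8)² × (12400/5772)⁴
       = 829.4 × (2.148)⁴ = 829.4 × 21.30 = 1.767×10^4.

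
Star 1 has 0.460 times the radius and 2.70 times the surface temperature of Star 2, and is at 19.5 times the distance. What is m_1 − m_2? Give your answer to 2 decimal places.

L_1/L_2 = (0.460)²(2.70)⁴ = 11.25.
F_1/F_2 = (L_1/L_2)/(d_1/d_2)² = 11.25/380.2 = 0.02957.
m_1 − m_2 = −2.5 log₁₀(0.02957) = 3.82.

3.82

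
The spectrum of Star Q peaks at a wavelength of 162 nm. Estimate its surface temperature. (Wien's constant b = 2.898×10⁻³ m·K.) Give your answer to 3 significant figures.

T = b/λ_max = 2.898×10⁻³ / (162×10⁻⁹) = 1.789×10^4 K.

1.79×10^4 K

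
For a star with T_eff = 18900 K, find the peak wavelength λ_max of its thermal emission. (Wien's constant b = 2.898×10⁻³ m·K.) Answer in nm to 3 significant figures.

153 nm

λ_max = b/T = 2.898×10⁻³ / 18900 = 1.53×10^-7 m = 153.3 nm.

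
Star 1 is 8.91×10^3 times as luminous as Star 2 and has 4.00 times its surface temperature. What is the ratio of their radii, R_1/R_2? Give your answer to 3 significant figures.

5.90

L ∝ R²T⁴ gives R ∝ √L / T², so
R_1/R_2 = √(8.91×10^3) / (4.00)² = 94.39 / 16.00 = 5.900.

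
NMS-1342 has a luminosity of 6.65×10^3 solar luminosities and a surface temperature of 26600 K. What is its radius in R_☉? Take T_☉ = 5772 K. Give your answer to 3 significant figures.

3.84 R_☉

R/R_☉ = √(L/L_☉) / (T/T_☉)² = √(6.65×10^3) / (4.608)²
       = 81.55 / 21.24 = 3.840.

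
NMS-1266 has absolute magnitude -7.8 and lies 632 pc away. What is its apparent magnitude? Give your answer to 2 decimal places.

m = M + 5 log₁₀(d/10 pc) = -7.8 + 5 log₁₀(632/10)
  = -7.8 + 5 × 1.801 = -7.8 + 9.00 = 1.20.

1.20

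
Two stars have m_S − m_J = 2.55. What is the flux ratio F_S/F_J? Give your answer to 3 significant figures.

0.0955

F_S/F_J = 10^(−(m_S − m_J)/2.5) = 10^(-2.55/2.5) = 10^-1.020 = 0.09550.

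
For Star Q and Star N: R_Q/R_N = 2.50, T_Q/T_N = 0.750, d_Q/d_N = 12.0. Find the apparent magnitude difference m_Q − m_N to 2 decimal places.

4.66

L_Q/L_N = (2.50)²(0.750)⁴ = 1.978.
F_Q/F_N = (L_Q/L_N)/(d_Q/d_N)² = 1.978/144.0 = 0.01373.
m_Q − m_N = −2.5 log₁₀(0.01373) = 4.66.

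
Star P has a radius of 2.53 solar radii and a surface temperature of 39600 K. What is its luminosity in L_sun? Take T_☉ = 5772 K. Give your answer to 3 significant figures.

1.42×10^4 L_sun

L/L_☉ = (R/R_☉)² (T/T_☉)⁴ = (2.53)² × (39600/5772)⁴
       = 6.401 × (6.861)⁴ = 6.401 × 2216 = 1.418×10^4.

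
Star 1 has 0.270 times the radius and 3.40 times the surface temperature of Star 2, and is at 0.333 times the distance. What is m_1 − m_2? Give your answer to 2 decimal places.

L_1/L_2 = (0.270)²(3.40)⁴ = 9.742.
F_1/F_2 = (L_1/L_2)/(d_1/d_2)² = 9.742/0.1109 = 87.85.
m_1 − m_2 = −2.5 log₁₀(87.85) = -4.86.

-4.86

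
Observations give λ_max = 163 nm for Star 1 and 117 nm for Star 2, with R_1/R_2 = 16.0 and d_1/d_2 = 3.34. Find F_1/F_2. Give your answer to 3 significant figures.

Wien's law: T_1/T_2 = λ_2/λ_1 = 117/163 = 0.7178.
L_1/L_2 = (R_1/R_2)²(T_1/T_2)⁴ = (16.0)²(0.7178)⁴ = 67.96.
F_1/F_2 = (L_1/L_2)/(d_1/d_2)² = 67.96/(3.34)² = 6.092.

6.09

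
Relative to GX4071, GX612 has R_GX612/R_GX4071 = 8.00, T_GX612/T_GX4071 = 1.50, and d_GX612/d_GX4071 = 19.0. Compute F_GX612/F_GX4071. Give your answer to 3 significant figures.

L_GX612/L_GX4071 = (R_GX612/R_GX4071)²(T_GX612/T_GX4071)⁴ = (8.00)² × (1.50)⁴ = 324.0.
F_GX612/F_GX4071 = (L_GX612/L_GX4071)/(d_GX612/d_GX4071)² = 324.0 / (19.0)² = 0.8975.

0.898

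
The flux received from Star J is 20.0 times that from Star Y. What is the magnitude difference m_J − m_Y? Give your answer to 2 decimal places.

m_J − m_Y = −2.5 log₁₀(F_J/F_Y) = −2.5 log₁₀(20.0) = −2.5 × (1.301) = -3.253.

-3.25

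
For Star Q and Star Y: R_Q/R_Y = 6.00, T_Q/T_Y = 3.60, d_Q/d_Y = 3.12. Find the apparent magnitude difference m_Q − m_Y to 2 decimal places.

L_Q/L_Y = (6.00)²(3.60)⁴ = 6047.
F_Q/F_Y = (L_Q/L_Y)/(d_Q/d_Y)² = 6047/9.734 = 621.2.
m_Q − m_Y = −2.5 log₁₀(621.2) = -6.98.

-6.98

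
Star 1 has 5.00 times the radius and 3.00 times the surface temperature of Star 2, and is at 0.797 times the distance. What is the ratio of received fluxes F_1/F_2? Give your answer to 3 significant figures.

L_1/L_2 = (R_1/R_2)²(T_1/T_2)⁴ = (5.00)² × (3.00)⁴ = 2025.
F_1/F_2 = (L_1/L_2)/(d_1/d_2)² = 2025 / (0.797)² = 3188.

3.19×10^3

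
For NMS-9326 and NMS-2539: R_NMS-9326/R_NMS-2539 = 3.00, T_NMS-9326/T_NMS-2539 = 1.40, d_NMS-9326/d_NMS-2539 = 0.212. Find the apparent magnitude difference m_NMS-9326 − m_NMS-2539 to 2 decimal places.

-7.22

L_NMS-9326/L_NMS-2539 = (3.00)²(1.40)⁴ = 34.57.
F_NMS-9326/F_NMS-2539 = (L_NMS-9326/L_NMS-2539)/(d_NMS-9326/d_NMS-2539)² = 34.57/0.04494 = 769.3.
m_NMS-9326 − m_NMS-2539 = −2.5 log₁₀(769.3) = -7.22.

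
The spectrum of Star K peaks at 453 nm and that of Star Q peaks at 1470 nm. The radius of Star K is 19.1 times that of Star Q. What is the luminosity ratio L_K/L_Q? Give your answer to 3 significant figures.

Wien's law gives T ∝ 1/λ_max, so T_K/T_Q = λ_Q/λ_K = 1470/453 = 3.245.
Then L ∝ R²T⁴ gives L_K/L_Q = (19.1)² × (3.245)⁴ = 364.8 × 110.9 = 4.045×10^4.

4.05×10^4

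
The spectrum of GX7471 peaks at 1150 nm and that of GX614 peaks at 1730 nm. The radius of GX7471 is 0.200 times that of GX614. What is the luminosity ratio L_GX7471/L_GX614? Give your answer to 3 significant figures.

Wien's law gives T ∝ 1/λ_max, so T_GX7471/T_GX614 = λ_GX614/λ_GX7471 = 1730/1150 = 1.504.
Then L ∝ R²T⁴ gives L_GX7471/L_GX614 = (0.200)² × (1.504)⁴ = 0.04000 × 5.121 = 0.2049.

0.205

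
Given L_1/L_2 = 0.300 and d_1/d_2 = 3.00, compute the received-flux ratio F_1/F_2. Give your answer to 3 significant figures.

F = L/(4πd²), so F_1/F_2 = (L_1/L_2) / (d_1/d_2)²
= 0.300 / (3.00)² = 0.300 / 9.000 = 0.03333.

0.0333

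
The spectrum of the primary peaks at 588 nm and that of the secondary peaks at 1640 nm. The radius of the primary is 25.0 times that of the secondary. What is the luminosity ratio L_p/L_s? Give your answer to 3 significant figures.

3.78×10^4

Wien's law gives T ∝ 1/λ_max, so T_p/T_s = λ_s/λ_p = 1640/588 = 2.789.
Then L ∝ R²T⁴ gives L_p/L_s = (25.0)² × (2.789)⁴ = 625.0 × 60.52 = 3.782×10^4.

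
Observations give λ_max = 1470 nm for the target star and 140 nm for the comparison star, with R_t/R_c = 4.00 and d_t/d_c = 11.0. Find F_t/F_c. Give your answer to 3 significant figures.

1.09×10^-5

Wien's law: T_t/T_c = λ_c/λ_t = 140/1470 = 0.09524.
L_t/L_c = (R_t/R_c)²(T_t/T_c)⁴ = (4.00)²(0.09524)⁴ = 0.001316.
F_t/F_c = (L_t/L_c)/(d_t/d_c)² = 0.001316/(11.0)² = 1.088×10^-5.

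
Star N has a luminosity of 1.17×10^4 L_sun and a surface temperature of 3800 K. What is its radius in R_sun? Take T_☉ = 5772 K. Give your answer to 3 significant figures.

R/R_☉ = √(L/L_☉) / (T/T_☉)² = √(1.17×10^4) / (0.6584)²
       = 108.2 / 0.4334 = 249.6.

250 R_sun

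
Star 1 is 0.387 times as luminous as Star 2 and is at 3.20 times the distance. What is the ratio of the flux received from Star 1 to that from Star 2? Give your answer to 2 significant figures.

0.038

F = L/(4πd²), so F_1/F_2 = (L_1/L_2) / (d_1/d_2)²
= 0.387 / (3.20)² = 0.387 / 10.24 = 0.03779.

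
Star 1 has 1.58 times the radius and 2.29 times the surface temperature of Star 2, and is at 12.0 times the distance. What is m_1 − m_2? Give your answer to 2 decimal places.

L_1/L_2 = (1.58)²(2.29)⁴ = 68.65.
F_1/F_2 = (L_1/L_2)/(d_1/d_2)² = 68.65/144.0 = 0.4768.
m_1 − m_2 = −2.5 log₁₀(0.4768) = 0.80.

0.80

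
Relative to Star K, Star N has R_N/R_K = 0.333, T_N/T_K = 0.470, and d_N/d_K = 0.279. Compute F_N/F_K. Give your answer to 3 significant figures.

L_N/L_K = (R_N/R_K)²(T_N/T_K)⁴ = (0.333)² × (0.470)⁴ = 0.005411.
F_N/F_K = (L_N/L_K)/(d_N/d_K)² = 0.005411 / (0.279)² = 0.06951.

0.0695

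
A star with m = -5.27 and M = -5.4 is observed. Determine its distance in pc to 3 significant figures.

10.6 pc

m − M = 5 log₁₀(d/10 pc)
-5.27 − (-5.4) = 0.13 = 5 log₁₀(d/10)
d = 10 × 10^(0.13/5) = 10 × 10^0.026 = 10.62 pc.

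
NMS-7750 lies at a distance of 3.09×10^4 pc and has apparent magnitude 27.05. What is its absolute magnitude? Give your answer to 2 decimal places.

M = m − 5 log₁₀(d/10 pc) = 27.05 − 5 log₁₀(3.09×10^4/10)
  = 27.05 − 5 × 3.490 = 27.05 − 17.45 = 9.60.

9.60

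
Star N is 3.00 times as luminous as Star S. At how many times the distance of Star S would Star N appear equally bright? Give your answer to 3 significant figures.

Equal flux requires L_N/d_N² = L_S/d_S², so d_N/d_S = √(L_N/L_S)
= √(3.00) = 1.732.

1.73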